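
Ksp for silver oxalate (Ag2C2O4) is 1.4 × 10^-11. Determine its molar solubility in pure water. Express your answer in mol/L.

s = 1.5 × 10^-4 M

Ag2C2O4(s) ⇌ 2 Ag^+(aq) + C2O4^2-(aq)
Ksp = [Ag^+]^2[C2O4^2-]
Let s = molar solubility. Then [Ag^+] = 2s and [C2O4^2-] = s.
Ksp = (2s)^2s = 4s^3
s^3 = 1.4 × 10^-11 / 4, so s = 1.5 x 10^-4 M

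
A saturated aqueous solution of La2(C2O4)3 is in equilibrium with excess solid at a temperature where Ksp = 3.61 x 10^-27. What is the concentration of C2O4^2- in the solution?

[C2O4^2-] = 6.05e-6 M

La2(C2O4)3(s) ⇌ 2 La^3+ + 3 C2O4^2-
Ksp = [La^3+]^2[C2O4^2-]^3
Let s = molar solubility. Then [La^3+] = 2s and [C2O4^2-] = 3s.
Ksp = (2s)^2(3s)^3 = 108s^5
Solving, s = (3.61 x 10^-27/108)^(1/5) = 2.018 × 10^-6 M
[C2O4^2-] = 3s = 6.05 × 10^-6 M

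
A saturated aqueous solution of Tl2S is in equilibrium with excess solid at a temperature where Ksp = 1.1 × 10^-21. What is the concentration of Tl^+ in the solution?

[Tl^+] ≈ 1.3 × 10^-7 M

Tl2S(s) ⇌ 2 Tl^+(aq) + S^2-(aq)
Ksp = [Tl^+]^2[S^2-]
With molar solubility s: [Tl^+] = 2s, [S^2-] = s.
Ksp = (2s)^2s = 4s^3
s = (1.1 × 10^-21 / 4)^(1/3) = 6.50 × 10^-8 M
[Tl^+] = 2s = 1.3 × 10^-7 M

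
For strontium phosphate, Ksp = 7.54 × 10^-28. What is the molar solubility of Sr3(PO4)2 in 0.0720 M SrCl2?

Sr3(PO4)2(s) <=> 3 Sr^2+(aq) + 2 PO4^3-(aq)
Ksp = [Sr^2+]^3[PO4^3-]^2
Let s be the molar solubility in this solution. [Sr^2+] = 0.0720 + 3s ≈ 0.0720, [PO4^3-] = 2s (Ksp is small, so little additional dissolves).
Ksp ≈ (0.0720)^3 × (2s)^2
s = 7.11 x 10^-13 M
Check: 3s = 2.1 x 10^-12 ≪ 0.0720, so the approximation is valid.

7.11 × 10^-13 M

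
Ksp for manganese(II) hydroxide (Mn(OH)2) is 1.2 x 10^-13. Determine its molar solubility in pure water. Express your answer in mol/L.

3.1 × 10^-5 M

Mn(OH)2(s) ⇌ Mn^2+(aq) + 2 OH^-(aq)
Ksp = [Mn^2+][OH^-]^2
Let s = molar solubility. Then [Mn^2+] = s and [OH^-] = 2s.
So Ksp = s × (2s)^2 = 4s^3
Solving, s = (1.2 x 10^-13/4)^(1/3) = 3.1 x 10^-5 M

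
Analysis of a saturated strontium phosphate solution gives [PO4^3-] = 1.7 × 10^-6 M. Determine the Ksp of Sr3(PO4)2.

Sr3(PO4)2(s) ⇌ 3 Sr^2+(aq) + 2 PO4^3-(aq)
Stoichiometry gives [Sr^2+] = (3/2)[PO4^3-] = 2.55 × 10^-6 M.
Ksp = [Sr^2+]^3[PO4^3-]^2
Ksp = (2.55 x 10^-6)^3 × (1.7 × 10^-6)^2 = 4.8 × 10^-29

4.8 x 10^-29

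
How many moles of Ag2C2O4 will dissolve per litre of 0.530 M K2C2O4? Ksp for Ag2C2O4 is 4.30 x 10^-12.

Ag2C2O4(s) <=> 2 Ag^+(aq) + C2O4^2-(aq)
Ksp = [Ag^+]^2[C2O4^2-]
If s mol/L dissolves here, [Ag^+] = 2s, [C2O4^2-] = 0.530 + s ≈ 0.530 (since C2O4^2- from K2C2O4 dominates).
Ksp ≈ (2s)^2 × 0.530
s = 1.42 × 10^-6 M
Check: s = 1.4 × 10^-6 ≪ 0.530, so the approximation is valid.

s ≈ 1.42 × 10^-6 M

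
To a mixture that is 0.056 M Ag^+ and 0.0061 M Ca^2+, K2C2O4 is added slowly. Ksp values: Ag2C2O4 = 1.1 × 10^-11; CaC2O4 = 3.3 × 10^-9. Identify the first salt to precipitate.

Ag2C2O4

Each salt begins to precipitate when Q = Ksp, i.e. when [C2O4^2-] reaches its threshold.
For Ag2C2O4: 1.1 × 10^-11 = (0.056)^2 × [C2O4^2-]  ⇒  [C2O4^2-] = 3.5 × 10^-9 M.
For CaC2O4: 3.3 × 10^-9 = 0.0061 × [C2O4^2-]  ⇒  [C2O4^2-] = 5.4 x 10^-7 M.
The salt with the lower threshold [C2O4^2-] precipitates first: Ag2C2O4.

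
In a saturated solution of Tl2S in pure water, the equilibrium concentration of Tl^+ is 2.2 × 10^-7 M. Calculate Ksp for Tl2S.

Tl2S(s) <=> 2 Tl^+(aq) + S^2-(aq)
Stoichiometry gives [S^2-] = (1/2)[Tl^+] = 1.10 × 10^-7 M.
Ksp = [Tl^+]^2[S^2-]
Ksp = (2.2 × 10^-7)^2 × 1.10 x 10^-7 = 5.3 × 10^-21

Ksp ≈ 5.3 × 10^-21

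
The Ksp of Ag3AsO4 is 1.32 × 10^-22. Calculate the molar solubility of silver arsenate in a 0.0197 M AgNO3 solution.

Ag3AsO4(s) ⇌ 3 Ag^+(aq) + AsO4^3-(aq)
Ksp = [Ag^+]^3[AsO4^3-]
Let s = moles of Ag3AsO4 that dissolve per litre. [Ag^+] = 0.0197 + 3s ≈ 0.0197, [AsO4^3-] = s (Ksp is small, so little additional dissolves).
Ksp ≈ (0.0197)^3 × s
s = 1.73 × 10^-17 M
Check: 3s = 5.2 × 10^-17 ≪ 0.0197, so the approximation is valid.

1.73 × 10^-17 M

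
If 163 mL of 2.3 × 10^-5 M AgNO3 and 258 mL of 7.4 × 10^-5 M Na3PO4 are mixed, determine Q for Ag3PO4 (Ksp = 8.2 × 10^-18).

Total volume = 163 + 258 = 421 mL.
[Ag^+] = 2.3 x 10^-5 × (163/421) = 8.90 x 10^-6 M
[PO4^3-] = 7.4 x 10^-5 × (258/421) = 4.53 x 10^-5 M
Ag3PO4(s) <=> 3 Ag^+ + PO4^3-, so Q = [Ag^+]^3[PO4^3-]
Q = (8.90 × 10^-6)^3(4.53 × 10^-5) = 3.2 x 10^-20
Q < Ksp, so no precipitate of Ag3PO4 forms.

Q = 3.2 x 10^-20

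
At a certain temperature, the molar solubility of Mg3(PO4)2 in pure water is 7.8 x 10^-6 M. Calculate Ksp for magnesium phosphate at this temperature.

Mg3(PO4)2(s) ⇌ 3 Mg^2+(aq) + 2 PO4^3-(aq)
If s mol/L of Mg3(PO4)2 dissolves, [Mg^2+] = 3s and [PO4^3-] = 2s.
Ksp = [Mg^2+]^3[PO4^3-]^2
Substituting: Ksp = (3s)^3(2s)^2 = 108s^5
With s = 7.8 × 10^-6: Ksp = 3.1 × 10^-24

Ksp = 3.1e-24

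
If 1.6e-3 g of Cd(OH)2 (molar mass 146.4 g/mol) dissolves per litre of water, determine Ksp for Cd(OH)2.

Ksp = 5.2 × 10^-15

Molar solubility s = (1.6 × 10^-3 g/L) / (146.4 g/mol) = 1.09 × 10^-5 M.
Cd(OH)2(s) ⇌ Cd^2+ + 2 OH^-
With molar solubility s: [Cd^2+] = s, [OH^-] = 2s.
Ksp = [Cd^2+][OH^-]^2
Substituting: Ksp = s(2s)^2 = 4s^3
Ksp = 4 × (1.09 × 10^-5)^3 = 5.2 × 10^-15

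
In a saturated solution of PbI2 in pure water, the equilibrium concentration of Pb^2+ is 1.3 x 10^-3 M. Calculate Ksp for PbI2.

Ksp ≈ 8.8 x 10^-9

PbI2(s) ⇌ Pb^2+ + 2 I^-
Stoichiometry gives [I^-] = (2/1)[Pb^2+] = 2.60 × 10^-3 M.
Ksp = [Pb^2+][I^-]^2
Ksp = 1.3 × 10^-3 × (2.60 × 10^-3)^2 = 8.8 x 10^-9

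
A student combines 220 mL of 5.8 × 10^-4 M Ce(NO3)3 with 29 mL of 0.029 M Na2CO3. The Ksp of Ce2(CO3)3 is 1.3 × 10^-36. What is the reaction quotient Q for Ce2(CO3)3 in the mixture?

Total volume = 220 + 29 = 249 mL.
[Ce^3+] = 5.8 × 10^-4 × (220/249) = 5.12 × 10^-4 M
[CO3^2-] = 2.9 x 10^-2 × (29/249) = 3.38 × 10^-3 M
Ce2(CO3)3(s) ⇌ 2 Ce^3+(aq) + 3 CO3^2-(aq), so Q = [Ce^3+]^2[CO3^2-]^3
Q = (5.12 x 10^-4)^2(3.38 x 10^-3)^3 = 1.0 × 10^-14
Q > Ksp, so Ce2(CO3)3 will precipitate.

1.0e-14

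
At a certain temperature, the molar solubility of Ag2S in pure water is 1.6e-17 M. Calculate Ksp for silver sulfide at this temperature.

Ag2S(s) ⇌ 2 Ag^+(aq) + S^2-(aq)
Let s = molar solubility. Then [Ag^+] = 2s and [S^2-] = s.
Ksp = [Ag^+]^2[S^2-]
Substituting: Ksp = (2s)^2s = 4s^3
With s = 1.6 × 10^-17: Ksp = 1.6 × 10^-50

Ksp ≈ 1.6e-50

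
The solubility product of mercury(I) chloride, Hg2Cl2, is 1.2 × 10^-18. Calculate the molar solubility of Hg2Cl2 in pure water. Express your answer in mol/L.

s = 6.7e-7 M

Hg2Cl2(s) ⇌ Hg2^2+(aq) + 2 Cl^-(aq)
Ksp = [Hg2^2+][Cl^-]^2
With molar solubility s: [Hg2^2+] = s, [Cl^-] = 2s.
Substituting: Ksp = s(2s)^2 = 4s^3
s = (1.2 × 10^-18 / 4)^(1/3) = 6.7 × 10^-7 M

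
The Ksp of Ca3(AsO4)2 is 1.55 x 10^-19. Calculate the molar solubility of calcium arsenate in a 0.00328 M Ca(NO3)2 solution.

Ca3(AsO4)2(s) <=> 3 Ca^2+ + 2 AsO4^3-
Ksp = [Ca^2+]^3[AsO4^3-]^2
Let s = moles of Ca3(AsO4)2 that dissolve per litre. [Ca^2+] = 0.00328 + 3s ≈ 0.00328, [AsO4^3-] = 2s (common-ion effect: Ca^2+ is already 0.00328 M).
Ksp ≈ (0.00328)^3 × (2s)^2
s = 1.05 × 10^-6 M
Check: 3s = 3.1 x 10^-6 ≪ 0.00328, so the approximation is valid.

1.05e-6 M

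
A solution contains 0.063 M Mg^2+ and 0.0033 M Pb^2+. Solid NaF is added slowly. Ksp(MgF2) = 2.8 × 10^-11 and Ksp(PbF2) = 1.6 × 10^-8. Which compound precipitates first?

Precipitation of each salt starts when its ion product equals its Ksp.
For MgF2: 2.8 × 10^-11 = 0.063 × [F^-]^2  ⇒  [F^-] = 2.1 × 10^-5 M.
For PbF2: 1.6 × 10^-8 = 0.0033 × [F^-]^2  ⇒  [F^-] = 2.2 × 10^-3 M.
The salt with the lower threshold [F^-] precipitates first: MgF2.

MgF2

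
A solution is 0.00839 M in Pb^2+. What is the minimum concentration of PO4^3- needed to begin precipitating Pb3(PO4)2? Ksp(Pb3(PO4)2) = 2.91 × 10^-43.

[PO4^3-] ≈ 7.02e-19 M

Pb3(PO4)2(s) ⇌ 3 Pb^2+ + 2 PO4^3-
Ksp = [Pb^2+]^3[PO4^3-]^2
Precipitation begins when Q = Ksp. With [Pb^2+] = 0.00839 M:
2.91 × 10^-43 = (0.00839)^3 × [PO4^3-]^2
[PO4^3-] = (2.91 × 10^-43 / 5.906 x 10^-7)^(1/2) = 7.02 x 10^-19 M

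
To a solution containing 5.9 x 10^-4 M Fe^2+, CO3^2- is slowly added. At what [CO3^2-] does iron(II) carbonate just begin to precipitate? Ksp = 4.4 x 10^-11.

[CO3^2-] = 7.5 × 10^-8 M

FeCO3(s) <=> Fe^2+ + CO3^2-
Ksp = [Fe^2+][CO3^2-]
Precipitation begins when Q = Ksp. With [Fe^2+] = 5.9 x 10^-4 M:
4.4 x 10^-11 = (5.9 x 10^-4) × [CO3^2-]
[CO3^2-] = (4.4 x 10^-11 / 5.9 x 10^-4) = 7.5 × 10^-8 M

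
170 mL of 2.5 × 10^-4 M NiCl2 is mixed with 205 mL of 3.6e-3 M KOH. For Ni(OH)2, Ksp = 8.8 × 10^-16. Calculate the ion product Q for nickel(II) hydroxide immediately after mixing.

Total volume = 170 + 205 = 375 mL.
[Ni^2+] = 2.5 x 10^-4 × (170/375) = 1.13 x 10^-4 M
[OH^-] = 3.6 x 10^-3 × (205/375) = 1.97 × 10^-3 M
Ni(OH)2(s) ⇌ Ni^2+ + 2 OH^-, so Q = [Ni^2+][OH^-]^2
Q = (1.13 × 10^-4)(1.97 x 10^-3)^2 = 4.4 × 10^-10
Q > Ksp, so Ni(OH)2 will precipitate.

Q ≈ 4.4 x 10^-10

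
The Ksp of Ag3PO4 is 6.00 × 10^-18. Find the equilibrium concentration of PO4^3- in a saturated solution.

Ag3PO4(s) ⇌ 3 Ag^+ + PO4^3-
Ksp = [Ag^+]^3[PO4^3-]
Let s = molar solubility. Then [Ag^+] = 3s and [PO4^3-] = s.
So Ksp = (3s)^3 × s = 27s^4
Solving, s = (6.00 × 10^-18/27)^(1/4) = 2.171 × 10^-5 M
[PO4^3-] = s = 2.17 x 10^-5 M

[PO4^3-] ≈ 2.17e-5 M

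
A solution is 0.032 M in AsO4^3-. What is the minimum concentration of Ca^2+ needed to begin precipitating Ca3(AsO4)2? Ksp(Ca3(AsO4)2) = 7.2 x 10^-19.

Ca3(AsO4)2(s) ⇌ 3 Ca^2+(aq) + 2 AsO4^3-(aq)
Ksp = [Ca^2+]^3[AsO4^3-]^2
Precipitation begins when Q = Ksp. With [AsO4^3-] = 0.032 M:
7.2 x 10^-19 = (0.032)^2 × [Ca^2+]^3
[Ca^2+] = (7.2 x 10^-19 / 1.02 x 10^-3)^(1/3) = 8.9 × 10^-6 M

[Ca^2+] = 8.9 × 10^-6 M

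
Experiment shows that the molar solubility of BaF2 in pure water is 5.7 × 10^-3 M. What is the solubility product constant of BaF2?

BaF2(s) <=> Ba^2+(aq) + 2 F^-(aq)
If s mol/L of BaF2 dissolves, [Ba^2+] = s and [F^-] = 2s.
Ksp = [Ba^2+][F^-]^2
Substituting: Ksp = s(2s)^2 = 4s^3
With s = 5.7 × 10^-3: Ksp = 7.4 x 10^-7

Ksp = 7.4 × 10^-7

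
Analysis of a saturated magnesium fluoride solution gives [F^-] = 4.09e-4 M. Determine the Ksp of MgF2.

MgF2(s) ⇌ Mg^2+ + 2 F^-
Stoichiometry gives [Mg^2+] = (1/2)[F^-] = 2.045 x 10^-4 M.
Ksp = [Mg^2+][F^-]^2
Ksp = 2.045 x 10^-4 × (4.09 × 10^-4)^2 = 3.42 × 10^-11

3.42e-11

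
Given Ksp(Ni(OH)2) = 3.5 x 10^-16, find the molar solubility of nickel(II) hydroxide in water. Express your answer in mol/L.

Ni(OH)2(s) <=> Ni^2+ + 2 OH^-
Ksp = [Ni^2+][OH^-]^2
For each mole of Ni(OH)2 that dissolves: [Ni^2+] = s, [OH^-] = 2s.
Ksp = s(2s)^2 = 4s^3
Solving, s = (3.5 x 10^-16/4)^(1/3) = 4.4 x 10^-6 M

s ≈ 4.4e-6 M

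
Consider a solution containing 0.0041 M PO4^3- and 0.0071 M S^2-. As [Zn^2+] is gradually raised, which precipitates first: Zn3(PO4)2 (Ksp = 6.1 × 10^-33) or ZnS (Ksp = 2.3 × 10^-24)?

ZnS

Precipitation of each salt starts when its ion product equals its Ksp.
For Zn3(PO4)2: 6.1 × 10^-33 = (0.0041)^2 × [Zn^2+]^3  ⇒  [Zn^2+] = 7.1 x 10^-10 M.
For ZnS: 2.3 × 10^-24 = 0.0071 × [Zn^2+]  ⇒  [Zn^2+] = 3.2 x 10^-22 M.
The salt with the lower threshold [Zn^2+] precipitates first: ZnS.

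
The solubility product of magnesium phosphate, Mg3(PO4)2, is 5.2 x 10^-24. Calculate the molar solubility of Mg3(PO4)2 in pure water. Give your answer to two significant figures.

8.6e-6 M

Mg3(PO4)2(s) ⇌ 3 Mg^2+ + 2 PO4^3-
Ksp = [Mg^2+]^3[PO4^3-]^2
Let s = molar solubility. Then [Mg^2+] = 3s and [PO4^3-] = 2s.
Ksp = (3s)^3(2s)^2 = 108s^5
s^5 = 5.2 x 10^-24 / 108, so s = 8.6 × 10^-6 M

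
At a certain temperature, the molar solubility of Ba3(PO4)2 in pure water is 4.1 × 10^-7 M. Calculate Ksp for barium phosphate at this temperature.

Ksp = 1.3 x 10^-30

Ba3(PO4)2(s) ⇌ 3 Ba^2+ + 2 PO4^3-
If s mol/L of Ba3(PO4)2 dissolves, [Ba^2+] = 3s and [PO4^3-] = 2s.
Ksp = [Ba^2+]^3[PO4^3-]^2
Ksp = (3s)^3(2s)^2 = 108s^5
Ksp = 108 × (4.1 × 10^-7)^5 = 1.3 × 10^-30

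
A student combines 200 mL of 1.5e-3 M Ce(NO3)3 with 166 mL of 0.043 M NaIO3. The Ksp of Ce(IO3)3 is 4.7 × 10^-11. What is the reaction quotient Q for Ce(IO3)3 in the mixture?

Total volume = 200 + 166 = 366 mL.
[Ce^3+] = 1.5 × 10^-3 × (200/366) = 8.20 × 10^-4 M
[IO3^-] = 4.3 x 10^-2 × (166/366) = 1.95 x 10^-2 M
Ce(IO3)3(s) ⇌ Ce^3+(aq) + 3 IO3^-(aq), so Q = [Ce^3+][IO3^-]^3
Q = (8.20 × 10^-4)(1.95 × 10^-2)^3 = 6.1 × 10^-9
Q > Ksp, so Ce(IO3)3 will precipitate.

Q ≈ 6.1e-9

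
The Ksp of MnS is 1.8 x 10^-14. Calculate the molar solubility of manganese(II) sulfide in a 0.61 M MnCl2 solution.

MnS(s) ⇌ Mn^2+(aq) + S^2-(aq)
Ksp = [Mn^2+][S^2-]
Let s = moles of MnS that dissolve per litre. [Mn^2+] = 0.61 + s ≈ 0.61, [S^2-] = s (common-ion effect: Mn^2+ is already 0.61 M).
Ksp ≈ 0.61 × s
s = 3.0 × 10^-14 M
Check: s = 3.0 × 10^-14 ≪ 0.61, so the approximation is valid.

s ≈ 3.0 × 10^-14 M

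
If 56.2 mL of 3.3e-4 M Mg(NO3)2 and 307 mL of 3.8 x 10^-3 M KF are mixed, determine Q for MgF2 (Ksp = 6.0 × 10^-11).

Total volume = 56.2 + 307 = 363.2 mL.
[Mg^2+] = 3.3 × 10^-4 × (56.2/363.2) = 5.11 × 10^-5 M
[F^-] = 3.8 × 10^-3 × (307/363.2) = 3.21 x 10^-3 M
MgF2(s) ⇌ Mg^2+(aq) + 2 F^-(aq), so Q = [Mg^2+][F^-]^2
Q = (5.11 × 10^-5)(3.21 x 10^-3)^2 = 5.3 x 10^-10
Q > Ksp, so MgF2 will precipitate.

5.3 × 10^-10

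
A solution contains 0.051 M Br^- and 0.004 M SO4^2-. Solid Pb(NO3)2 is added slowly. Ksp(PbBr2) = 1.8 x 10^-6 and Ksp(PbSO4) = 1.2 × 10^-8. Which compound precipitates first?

PbSO4

Each salt begins to precipitate when Q = Ksp, i.e. when [Pb^2+] reaches its threshold.
For PbBr2: 1.8 x 10^-6 = (0.051)^2 × [Pb^2+]  ⇒  [Pb^2+] = 6.9 × 10^-4 M.
For PbSO4: 1.2 × 10^-8 = 0.004 × [Pb^2+]  ⇒  [Pb^2+] = 3.0 × 10^-6 M.
The salt with the lower threshold [Pb^2+] precipitates first: PbSO4.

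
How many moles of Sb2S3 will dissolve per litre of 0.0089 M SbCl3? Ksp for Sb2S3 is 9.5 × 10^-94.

Sb2S3(s) ⇌ 2 Sb^3+(aq) + 3 S^2-(aq)
Ksp = [Sb^3+]^2[S^2-]^3
If s mol/L dissolves here, [Sb^3+] = 0.0089 + 2s ≈ 0.0089, [S^2-] = 3s (common-ion effect: Sb^3+ is already 0.0089 M).
Ksp ≈ (0.0089)^2 × (3s)^3
s = 7.6 × 10^-31 M
Check: 2s = 1.5 x 10^-30 ≪ 0.0089, so the approximation is valid.

s = 7.6 x 10^-31 M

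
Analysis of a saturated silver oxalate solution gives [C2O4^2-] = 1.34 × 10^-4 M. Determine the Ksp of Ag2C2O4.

Ksp = 9.62e-12

Ag2C2O4(s) ⇌ 2 Ag^+(aq) + C2O4^2-(aq)
Stoichiometry gives [Ag^+] = (2/1)[C2O4^2-] = 2.680 x 10^-4 M.
Ksp = [Ag^+]^2[C2O4^2-]
Ksp = (2.680 × 10^-4)^2 × 1.34 × 10^-4 = 9.62 x 10^-12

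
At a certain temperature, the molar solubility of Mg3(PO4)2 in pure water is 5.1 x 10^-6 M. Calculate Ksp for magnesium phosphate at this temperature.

Mg3(PO4)2(s) ⇌ 3 Mg^2+ + 2 PO4^3-
With molar solubility s: [Mg^2+] = 3s, [PO4^3-] = 2s.
Ksp = [Mg^2+]^3[PO4^3-]^2
So Ksp = (3s)^3 × (2s)^2 = 108s^5
With s = 5.1 × 10^-6: Ksp = 3.7 x 10^-25

3.7 × 10^-25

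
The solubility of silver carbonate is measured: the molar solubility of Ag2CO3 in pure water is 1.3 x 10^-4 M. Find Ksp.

Ag2CO3(s) <=> 2 Ag^+ + CO3^2-
Let s = molar solubility. Then [Ag^+] = 2s and [CO3^2-] = s.
Ksp = [Ag^+]^2[CO3^2-]
Substituting: Ksp = (2s)^2s = 4s^3
Ksp = 4 × (1.3 × 10^-4)^3 = 8.8 × 10^-12

Ksp = 8.8 × 10^-12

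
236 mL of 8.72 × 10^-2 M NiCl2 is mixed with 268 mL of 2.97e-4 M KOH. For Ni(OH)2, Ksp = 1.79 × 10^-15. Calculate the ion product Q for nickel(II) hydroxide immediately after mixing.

Total volume = 236 + 268 = 504 mL.
[Ni^2+] = 8.72 × 10^-2 × (236/504) = 4.083 × 10^-2 M
[OH^-] = 2.97 x 10^-4 × (268/504) = 1.579 × 10^-4 M
Ni(OH)2(s) <=> Ni^2+ + 2 OH^-, so Q = [Ni^2+][OH^-]^2
Q = (4.083 × 10^-2)(1.579 x 10^-4)^2 = 1.02 × 10^-9
Q > Ksp, so Ni(OH)2 will precipitate.

Q ≈ 1.02 × 10^-9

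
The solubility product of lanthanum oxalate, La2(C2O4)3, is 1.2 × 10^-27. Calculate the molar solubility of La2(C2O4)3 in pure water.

s = 1.6 × 10^-6 M

La2(C2O4)3(s) ⇌ 2 La^3+(aq) + 3 C2O4^2-(aq)
Ksp = [La^3+]^2[C2O4^2-]^3
With molar solubility s: [La^3+] = 2s, [C2O4^2-] = 3s.
So Ksp = (2s)^2 × (3s)^3 = 108s^5
s^5 = 1.2 × 10^-27 / 108, so s = 1.6 × 10^-6 M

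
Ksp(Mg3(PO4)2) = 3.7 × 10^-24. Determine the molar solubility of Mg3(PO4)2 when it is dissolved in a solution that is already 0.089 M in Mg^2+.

Mg3(PO4)2(s) ⇌ 3 Mg^2+ + 2 PO4^3-
Ksp = [Mg^2+]^3[PO4^3-]^2
Let s = moles of Mg3(PO4)2 that dissolve per litre. [Mg^2+] = 0.089 + 3s ≈ 0.089, [PO4^3-] = 2s (since the Mg^2+ already present dominates).
Ksp ≈ (0.089)^3 × (2s)^2
s = 3.6 × 10^-11 M
Check: 3s = 1.1 × 10^-10 ≪ 0.089, so the approximation is valid.

s ≈ 3.6e-11 M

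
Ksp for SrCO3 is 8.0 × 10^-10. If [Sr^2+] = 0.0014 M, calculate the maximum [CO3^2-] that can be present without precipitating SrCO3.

[CO3^2-] ≈ 5.7 x 10^-7 M

SrCO3(s) ⇌ Sr^2+ + CO3^2-
Ksp = [Sr^2+][CO3^2-]
Precipitation begins when Q = Ksp. With [Sr^2+] = 0.0014 M:
8.0 × 10^-10 = (0.0014) × [CO3^2-]
[CO3^2-] = (8.0 × 10^-10 / 1.4 × 10^-3) = 5.7 x 10^-7 M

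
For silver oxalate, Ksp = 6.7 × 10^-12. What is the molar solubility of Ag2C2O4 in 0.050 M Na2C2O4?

Ag2C2O4(s) ⇌ 2 Ag^+(aq) + C2O4^2-(aq)
Ksp = [Ag^+]^2[C2O4^2-]
Let s be the molar solubility in this solution. [Ag^+] = 2s, [C2O4^2-] = 0.050 + s ≈ 0.050 (common-ion effect: C2O4^2- is already 0.050 M).
Ksp ≈ (2s)^2 × 0.050
s = 5.8 × 10^-6 M
Check: s = 5.8 x 10^-6 ≪ 0.050, so the approximation is valid.

s = 5.8 x 10^-6 M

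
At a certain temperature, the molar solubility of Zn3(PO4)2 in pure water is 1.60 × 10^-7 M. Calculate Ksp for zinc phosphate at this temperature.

Ksp ≈ 1.13 × 10^-32

Zn3(PO4)2(s) ⇌ 3 Zn^2+(aq) + 2 PO4^3-(aq)
With molar solubility s: [Zn^2+] = 3s, [PO4^3-] = 2s.
Ksp = [Zn^2+]^3[PO4^3-]^2
Ksp = (3s)^3(2s)^2 = 108s^5
With s = 1.60 × 10^-7: Ksp = 1.13 x 10^-32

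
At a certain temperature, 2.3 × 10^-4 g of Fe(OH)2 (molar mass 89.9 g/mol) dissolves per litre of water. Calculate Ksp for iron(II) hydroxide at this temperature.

Molar solubility s = (2.3 × 10^-4 g/L) / (89.9 g/mol) = 2.56 x 10^-6 M.
Fe(OH)2(s) <=> Fe^2+ + 2 OH^-
Let s = molar solubility. Then [Fe^2+] = s and [OH^-] = 2s.
Ksp = [Fe^2+][OH^-]^2
Ksp = s(2s)^2 = 4s^3
Ksp = 4 × (2.56 × 10^-6)^3 = 6.7 x 10^-17

6.7 x 10^-17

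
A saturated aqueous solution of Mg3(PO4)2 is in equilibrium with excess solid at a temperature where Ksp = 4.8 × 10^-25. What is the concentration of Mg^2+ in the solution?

[Mg^2+] = 1.6 × 10^-5 M

Mg3(PO4)2(s) ⇌ 3 Mg^2+ + 2 PO4^3-
Ksp = [Mg^2+]^3[PO4^3-]^2
For each mole of Mg3(PO4)2 that dissolves: [Mg^2+] = 3s, [PO4^3-] = 2s.
Ksp = (3s)^3(2s)^2 = 108s^5
Solving, s = (4.8 × 10^-25/108)^(1/5) = 5.36 × 10^-6 M
[Mg^2+] = 3s = 1.6 × 10^-5 M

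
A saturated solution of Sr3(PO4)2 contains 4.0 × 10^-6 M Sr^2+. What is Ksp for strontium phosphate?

Ksp ≈ 4.6 × 10^-28

Sr3(PO4)2(s) <=> 3 Sr^2+ + 2 PO4^3-
Stoichiometry gives [PO4^3-] = (2/3)[Sr^2+] = 2.67 × 10^-6 M.
Ksp = [Sr^2+]^3[PO4^3-]^2
Ksp = (4.0 × 10^-6)^3 × (2.67 x 10^-6)^2 = 4.6 x 10^-28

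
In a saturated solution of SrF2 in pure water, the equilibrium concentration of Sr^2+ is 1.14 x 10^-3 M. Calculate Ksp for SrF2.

Ksp = 5.93 × 10^-9

SrF2(s) <=> Sr^2+ + 2 F^-
Stoichiometry gives [F^-] = (2/1)[Sr^2+] = 2.280 x 10^-3 M.
Ksp = [Sr^2+][F^-]^2
Ksp = 1.14 × 10^-3 × (2.280 × 10^-3)^2 = 5.93 x 10^-9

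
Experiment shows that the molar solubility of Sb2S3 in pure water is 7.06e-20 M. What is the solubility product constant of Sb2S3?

Ksp = 1.89 × 10^-94

Sb2S3(s) ⇌ 2 Sb^3+ + 3 S^2-
With molar solubility s: [Sb^3+] = 2s, [S^2-] = 3s.
Ksp = [Sb^3+]^2[S^2-]^3
Ksp = (2s)^2(3s)^3 = 108s^5
With s = 7.06 × 10^-20: Ksp = 1.89 x 10^-94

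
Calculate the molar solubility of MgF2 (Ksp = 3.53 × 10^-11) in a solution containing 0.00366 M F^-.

MgF2(s) ⇌ Mg^2+(aq) + 2 F^-(aq)
Ksp = [Mg^2+][F^-]^2
Let s = moles of MgF2 that dissolve per litre. [Mg^2+] = s, [F^-] = 0.00366 + 2s ≈ 0.00366 (since the F^- already present dominates).
Ksp ≈ s × (0.00366)^2
s = 2.64 x 10^-6 M
Check: 2s = 5.3 × 10^-6 ≪ 0.00366, so the approximation is valid.

2.64 × 10^-6 M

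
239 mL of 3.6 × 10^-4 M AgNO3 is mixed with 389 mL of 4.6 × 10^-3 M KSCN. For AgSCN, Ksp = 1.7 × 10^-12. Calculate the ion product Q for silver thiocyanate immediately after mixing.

Total volume = 239 + 389 = 628 mL.
[Ag^+] = 3.6 × 10^-4 × (239/628) = 1.37 × 10^-4 M
[SCN^-] = 4.6 × 10^-3 × (389/628) = 2.85 x 10^-3 M
AgSCN(s) <=> Ag^+(aq) + SCN^-(aq), so Q = [Ag^+][SCN^-]
Q = (1.37 x 10^-4)(2.85 × 10^-3) = 3.9 × 10^-7
Q > Ksp, so AgSCN will precipitate.

3.9e-7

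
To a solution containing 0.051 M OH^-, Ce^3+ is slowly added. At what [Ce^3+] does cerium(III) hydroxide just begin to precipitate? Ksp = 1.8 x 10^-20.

[Ce^3+] ≈ 1.4e-16 M

Ce(OH)3(s) <=> Ce^3+(aq) + 3 OH^-(aq)
Ksp = [Ce^3+][OH^-]^3
Precipitation begins when Q = Ksp. With [OH^-] = 0.051 M:
1.8 x 10^-20 = (0.051)^3 × [Ce^3+]
[Ce^3+] = (1.8 x 10^-20 / 1.33 × 10^-4) = 1.4 × 10^-16 M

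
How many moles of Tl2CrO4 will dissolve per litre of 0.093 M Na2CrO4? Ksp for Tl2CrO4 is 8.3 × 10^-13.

1.5 x 10^-6 M

Tl2CrO4(s) ⇌ 2 Tl^+(aq) + CrO4^2-(aq)
Ksp = [Tl^+]^2[CrO4^2-]
If s mol/L dissolves here, [Tl^+] = 2s, [CrO4^2-] = 0.093 + s ≈ 0.093 (common-ion effect: CrO4^2- is already 0.093 M).
Ksp ≈ (2s)^2 × 0.093
s = 1.5 × 10^-6 M
Check: s = 1.5 x 10^-6 ≪ 0.093, so the approximation is valid.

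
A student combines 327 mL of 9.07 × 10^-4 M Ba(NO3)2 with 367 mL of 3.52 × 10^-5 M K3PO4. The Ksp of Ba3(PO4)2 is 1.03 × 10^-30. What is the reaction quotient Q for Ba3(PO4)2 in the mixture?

Total volume = 327 + 367 = 694 mL.
[Ba^2+] = 9.07 × 10^-4 × (327/694) = 4.274 × 10^-4 M
[PO4^3-] = 3.52 x 10^-5 × (367/694) = 1.861 × 10^-5 M
Ba3(PO4)2(s) ⇌ 3 Ba^2+(aq) + 2 PO4^3-(aq), so Q = [Ba^2+]^3[PO4^3-]^2
Q = (4.274 × 10^-4)^3(1.861 x 10^-5)^2 = 2.70 × 10^-20
Q > Ksp, so Ba3(PO4)2 will precipitate.

2.70 × 10^-20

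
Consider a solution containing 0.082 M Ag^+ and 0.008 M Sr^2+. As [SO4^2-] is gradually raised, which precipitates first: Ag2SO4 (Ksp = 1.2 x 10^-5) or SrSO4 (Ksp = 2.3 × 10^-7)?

Each salt begins to precipitate when Q = Ksp, i.e. when [SO4^2-] reaches its threshold.
For Ag2SO4: 1.2 x 10^-5 = (0.082)^2 × [SO4^2-]  ⇒  [SO4^2-] = 1.8 × 10^-3 M.
For SrSO4: 2.3 × 10^-7 = 0.008 × [SO4^2-]  ⇒  [SO4^2-] = 2.9 x 10^-5 M.
The salt with the lower threshold [SO4^2-] precipitates first: SrSO4.

SrSO4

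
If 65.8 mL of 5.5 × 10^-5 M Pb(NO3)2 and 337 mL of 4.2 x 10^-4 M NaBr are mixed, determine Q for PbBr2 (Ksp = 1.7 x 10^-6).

1.1 × 10^-12

Total volume = 65.8 + 337 = 402.8 mL.
[Pb^2+] = 5.5 x 10^-5 × (65.8/402.8) = 8.98 × 10^-6 M
[Br^-] = 4.2 × 10^-4 × (337/402.8) = 3.51 × 10^-4 M
PbBr2(s) ⇌ Pb^2+(aq) + 2 Br^-(aq), so Q = [Pb^2+][Br^-]^2
Q = (8.98 × 10^-6)(3.51 × 10^-4)^2 = 1.1 × 10^-12
Q < Ksp, so no precipitate of PbBr2 forms.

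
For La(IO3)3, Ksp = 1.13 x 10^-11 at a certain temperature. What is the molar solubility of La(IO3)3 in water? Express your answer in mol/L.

La(IO3)3(s) ⇌ La^3+(aq) + 3 IO3^-(aq)
Ksp = [La^3+][IO3^-]^3
For each mole of La(IO3)3 that dissolves: [La^3+] = s, [IO3^-] = 3s.
Ksp = s(3s)^3 = 27s^4
s^4 = 1.13 x 10^-11 / 27, so s = 8.04 x 10^-4 M

s ≈ 8.04 × 10^-4 M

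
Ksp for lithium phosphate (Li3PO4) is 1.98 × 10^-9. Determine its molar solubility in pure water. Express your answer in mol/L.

Li3PO4(s) <=> 3 Li^+ + PO4^3-
Ksp = [Li^+]^3[PO4^3-]
Let s = molar solubility. Then [Li^+] = 3s and [PO4^3-] = s.
Substituting: Ksp = (3s)^3s = 27s^4
s^4 = 1.98 × 10^-9 / 27, so s = 2.93 × 10^-3 M

2.93 × 10^-3 M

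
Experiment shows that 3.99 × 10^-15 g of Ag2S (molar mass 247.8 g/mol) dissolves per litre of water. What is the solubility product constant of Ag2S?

Molar solubility s = (3.99 × 10^-15 g/L) / (247.8 g/mol) = 1.610 × 10^-17 M.
Ag2S(s) <=> 2 Ag^+ + S^2-
If s mol/L of Ag2S dissolves, [Ag^+] = 2s and [S^2-] = s.
Ksp = [Ag^+]^2[S^2-]
So Ksp = (2s)^2 × s = 4s^3
With s = 1.610 × 10^-17: Ksp = 1.67 x 10^-50

1.67 x 10^-50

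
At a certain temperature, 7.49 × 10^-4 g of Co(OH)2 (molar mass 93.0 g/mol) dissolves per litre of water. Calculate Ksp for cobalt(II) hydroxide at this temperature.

2.09 × 10^-15

Molar solubility s = (7.49 x 10^-4 g/L) / (93.0 g/mol) = 8.054 × 10^-6 M.
Co(OH)2(s) <=> Co^2+(aq) + 2 OH^-(aq)
If s mol/L of Co(OH)2 dissolves, [Co^2+] = s and [OH^-] = 2s.
Ksp = [Co^2+][OH^-]^2
So Ksp = s × (2s)^2 = 4s^3
Ksp = 4 × (8.054 × 10^-6)^3 = 2.09 × 10^-15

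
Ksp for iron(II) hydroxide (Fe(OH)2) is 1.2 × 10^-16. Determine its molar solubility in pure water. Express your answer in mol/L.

3.1 × 10^-6 M

Fe(OH)2(s) ⇌ Fe^2+(aq) + 2 OH^-(aq)
Ksp = [Fe^2+][OH^-]^2
With molar solubility s: [Fe^2+] = s, [OH^-] = 2s.
So Ksp = s × (2s)^2 = 4s^3
s^3 = 1.2 × 10^-16 / 4, so s = 3.1 x 10^-6 M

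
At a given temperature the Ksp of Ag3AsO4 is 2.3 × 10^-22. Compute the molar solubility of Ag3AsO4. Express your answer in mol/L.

Ag3AsO4(s) ⇌ 3 Ag^+ + AsO4^3-
Ksp = [Ag^+]^3[AsO4^3-]
With molar solubility s: [Ag^+] = 3s, [AsO4^3-] = s.
Substituting: Ksp = (3s)^3s = 27s^4
s = (2.3 × 10^-22 / 27)^(1/4) = 1.7 × 10^-6 M

s ≈ 1.7 × 10^-6 M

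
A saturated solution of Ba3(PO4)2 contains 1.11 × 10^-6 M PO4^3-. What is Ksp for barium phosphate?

Ba3(PO4)2(s) <=> 3 Ba^2+(aq) + 2 PO4^3-(aq)
Stoichiometry gives [Ba^2+] = (3/2)[PO4^3-] = 1.665 × 10^-6 M.
Ksp = [Ba^2+]^3[PO4^3-]^2
Ksp = (1.665 × 10^-6)^3 × (1.11 × 10^-6)^2 = 5.69 x 10^-30

Ksp ≈ 5.69e-30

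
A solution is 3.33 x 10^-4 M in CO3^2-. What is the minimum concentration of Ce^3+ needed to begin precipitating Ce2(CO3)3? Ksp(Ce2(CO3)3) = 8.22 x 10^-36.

[Ce^3+] ≈ 4.72 × 10^-13 M

Ce2(CO3)3(s) ⇌ 2 Ce^3+ + 3 CO3^2-
Ksp = [Ce^3+]^2[CO3^2-]^3
Precipitation begins when Q = Ksp. With [CO3^2-] = 3.33 x 10^-4 M:
8.22 x 10^-36 = (3.33 x 10^-4)^3 × [Ce^3+]^2
[Ce^3+] = (8.22 x 10^-36 / 3.693 x 10^-11)^(1/2) = 4.72 × 10^-13 M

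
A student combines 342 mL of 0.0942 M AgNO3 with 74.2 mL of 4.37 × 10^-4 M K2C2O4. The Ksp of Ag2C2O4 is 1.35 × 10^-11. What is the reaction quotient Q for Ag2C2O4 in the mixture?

Q = 4.67 × 10^-7

Total volume = 342 + 74.2 = 416.2 mL.
[Ag^+] = 9.42 × 10^-2 × (342/416.2) = 7.741 × 10^-2 M
[C2O4^2-] = 4.37 x 10^-4 × (74.2/416.2) = 7.791 × 10^-5 M
Ag2C2O4(s) <=> 2 Ag^+ + C2O4^2-, so Q = [Ag^+]^2[C2O4^2-]
Q = (7.741 × 10^-2)^2(7.791 × 10^-5) = 4.67 x 10^-7
Q > Ksp, so Ag2C2O4 will precipitate.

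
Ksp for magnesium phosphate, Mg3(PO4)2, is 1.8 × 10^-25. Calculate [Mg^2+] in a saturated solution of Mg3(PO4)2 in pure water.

Mg3(PO4)2(s) ⇌ 3 Mg^2+ + 2 PO4^3-
Ksp = [Mg^2+]^3[PO4^3-]^2
Let s = molar solubility. Then [Mg^2+] = 3s and [PO4^3-] = 2s.
So Ksp = (3s)^3 × (2s)^2 = 108s^5
s^5 = 1.8 × 10^-25 / 108, so s = 4.41 × 10^-6 M
[Mg^2+] = 3s = 1.3 × 10^-5 M

[Mg^2+] ≈ 1.3 x 10^-5 M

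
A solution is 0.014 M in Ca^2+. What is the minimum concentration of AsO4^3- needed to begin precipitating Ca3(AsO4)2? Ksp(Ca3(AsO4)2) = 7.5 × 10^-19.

Ca3(AsO4)2(s) ⇌ 3 Ca^2+(aq) + 2 AsO4^3-(aq)
Ksp = [Ca^2+]^3[AsO4^3-]^2
Precipitation begins when Q = Ksp. With [Ca^2+] = 0.014 M:
7.5 × 10^-19 = (0.014)^3 × [AsO4^3-]^2
[AsO4^3-] = (7.5 × 10^-19 / 2.74 × 10^-6)^(1/2) = 5.2 × 10^-7 M

5.2 × 10^-7 M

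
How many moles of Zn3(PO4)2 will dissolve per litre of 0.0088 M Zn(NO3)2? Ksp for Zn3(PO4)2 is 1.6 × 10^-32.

s ≈ 7.7 × 10^-14 M

Zn3(PO4)2(s) <=> 3 Zn^2+ + 2 PO4^3-
Ksp = [Zn^2+]^3[PO4^3-]^2
Let s be the molar solubility in this solution. [Zn^2+] = 0.0088 + 3s ≈ 0.0088, [PO4^3-] = 2s (since Zn^2+ from Zn(NO3)2 dominates).
Ksp ≈ (0.0088)^3 × (2s)^2
s = 7.7 × 10^-14 M
Check: 3s = 2.3 × 10^-13 ≪ 0.0088, so the approximation is valid.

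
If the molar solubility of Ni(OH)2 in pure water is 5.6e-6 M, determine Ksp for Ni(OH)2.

Ni(OH)2(s) ⇌ Ni^2+(aq) + 2 OH^-(aq)
If s mol/L of Ni(OH)2 dissolves, [Ni^2+] = s and [OH^-] = 2s.
Ksp = [Ni^2+][OH^-]^2
So Ksp = s × (2s)^2 = 4s^3
Ksp = 4 × (5.6 × 10^-6)^3 = 7.0 × 10^-16

Ksp = 7.0 x 10^-16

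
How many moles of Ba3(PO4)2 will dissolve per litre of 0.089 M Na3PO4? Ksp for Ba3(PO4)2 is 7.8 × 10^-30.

Ba3(PO4)2(s) ⇌ 3 Ba^2+ + 2 PO4^3-
Ksp = [Ba^2+]^3[PO4^3-]^2
Let s = moles of Ba3(PO4)2 that dissolve per litre. [Ba^2+] = 3s, [PO4^3-] = 0.089 + 2s ≈ 0.089 (Ksp is small, so little additional dissolves).
Ksp ≈ (3s)^3 × (0.089)^2
s = 3.3 × 10^-10 M
Check: 2s = 6.6 × 10^-10 ≪ 0.089, so the approximation is valid.

3.3 × 10^-10 M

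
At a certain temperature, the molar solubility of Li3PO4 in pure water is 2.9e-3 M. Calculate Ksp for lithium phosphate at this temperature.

Li3PO4(s) <=> 3 Li^+ + PO4^3-
If s mol/L of Li3PO4 dissolves, [Li^+] = 3s and [PO4^3-] = s.
Ksp = [Li^+]^3[PO4^3-]
So Ksp = (3s)^3 × s = 27s^4
With s = 2.9 x 10^-3: Ksp = 1.9 x 10^-9

Ksp = 1.9e-9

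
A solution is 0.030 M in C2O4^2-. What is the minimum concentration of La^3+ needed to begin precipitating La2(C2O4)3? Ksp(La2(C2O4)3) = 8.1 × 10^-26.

[La^3+] ≈ 5.5 x 10^-11 M

La2(C2O4)3(s) ⇌ 2 La^3+(aq) + 3 C2O4^2-(aq)
Ksp = [La^3+]^2[C2O4^2-]^3
Precipitation begins when Q = Ksp. With [C2O4^2-] = 0.030 M:
8.1 × 10^-26 = (0.030)^3 × [La^3+]^2
[La^3+] = (8.1 × 10^-26 / 2.70 × 10^-5)^(1/2) = 5.5 x 10^-11 M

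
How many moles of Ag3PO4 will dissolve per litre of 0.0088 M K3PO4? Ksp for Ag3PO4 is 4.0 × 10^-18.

Ag3PO4(s) <=> 3 Ag^+(aq) + PO4^3-(aq)
Ksp = [Ag^+]^3[PO4^3-]
Let s be the molar solubility in this solution. [Ag^+] = 3s, [PO4^3-] = 0.0088 + s ≈ 0.0088 (Ksp is small, so little additional dissolves).
Ksp ≈ (3s)^3 × 0.0088
s = 2.6 × 10^-6 M
Check: s = 2.6 × 10^-6 ≪ 0.0088, so the approximation is valid.

s = 2.6 × 10^-6 M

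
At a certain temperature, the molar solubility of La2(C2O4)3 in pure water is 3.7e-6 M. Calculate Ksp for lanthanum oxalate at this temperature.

La2(C2O4)3(s) <=> 2 La^3+(aq) + 3 C2O4^2-(aq)
Let s = molar solubility. Then [La^3+] = 2s and [C2O4^2-] = 3s.
Ksp = [La^3+]^2[C2O4^2-]^3
Ksp = (2s)^2(3s)^3 = 108s^5
With s = 3.7 × 10^-6: Ksp = 7.5 x 10^-26

Ksp ≈ 7.5e-26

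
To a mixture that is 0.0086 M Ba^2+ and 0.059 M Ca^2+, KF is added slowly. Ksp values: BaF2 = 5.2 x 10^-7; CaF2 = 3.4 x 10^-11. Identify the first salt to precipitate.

CaF2

Each salt begins to precipitate when Q = Ksp, i.e. when [F^-] reaches its threshold.
For BaF2: 5.2 x 10^-7 = 0.0086 × [F^-]^2  ⇒  [F^-] = 7.8 x 10^-3 M.
For CaF2: 3.4 x 10^-11 = 0.059 × [F^-]^2  ⇒  [F^-] = 2.4 × 10^-5 M.
The salt with the lower threshold [F^-] precipitates first: CaF2.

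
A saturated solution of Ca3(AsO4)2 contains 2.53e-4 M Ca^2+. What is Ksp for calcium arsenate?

Ksp ≈ 4.61e-19

Ca3(AsO4)2(s) <=> 3 Ca^2+ + 2 AsO4^3-
Stoichiometry gives [AsO4^3-] = (2/3)[Ca^2+] = 1.687 × 10^-4 M.
Ksp = [Ca^2+]^3[AsO4^3-]^2
Ksp = (2.53 × 10^-4)^3 × (1.687 x 10^-4)^2 = 4.61 x 10^-19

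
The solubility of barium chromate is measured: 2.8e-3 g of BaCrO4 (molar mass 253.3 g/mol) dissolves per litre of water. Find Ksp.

Molar solubility s = (2.8 x 10^-3 g/L) / (253.3 g/mol) = 1.11 x 10^-5 M.
BaCrO4(s) ⇌ Ba^2+ + CrO4^2-
If s mol/L of BaCrO4 dissolves, [Ba^2+] = s and [CrO4^2-] = s.
Ksp = [Ba^2+][CrO4^2-]
Ksp = (s)(s) = s^2
Ksp = (1.11 × 10^-5)^2 = 1.2 x 10^-10

Ksp ≈ 1.2 × 10^-10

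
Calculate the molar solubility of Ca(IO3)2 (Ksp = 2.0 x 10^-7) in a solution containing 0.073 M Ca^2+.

s ≈ 8.3 × 10^-4 M

Ca(IO3)2(s) ⇌ Ca^2+ + 2 IO3^-
Ksp = [Ca^2+][IO3^-]^2
Let s = moles of Ca(IO3)2 that dissolve per litre. [Ca^2+] = 0.073 + s ≈ 0.073, [IO3^-] = 2s (Ksp is small, so little additional dissolves).
Ksp ≈ 0.073 × (2s)^2
s = 8.3 × 10^-4 M
Check: s = 8.3 × 10^-4 ≪ 0.073, so the approximation is valid.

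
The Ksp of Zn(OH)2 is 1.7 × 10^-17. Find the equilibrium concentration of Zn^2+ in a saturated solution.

1.6 × 10^-6 M

Zn(OH)2(s) ⇌ Zn^2+(aq) + 2 OH^-(aq)
Ksp = [Zn^2+][OH^-]^2
If s mol/L of Zn(OH)2 dissolves, [Zn^2+] = s and [OH^-] = 2s.
Ksp = s(2s)^2 = 4s^3
s^3 = 1.7 × 10^-17 / 4, so s = 1.62 × 10^-6 M
[Zn^2+] = s = 1.6 × 10^-6 M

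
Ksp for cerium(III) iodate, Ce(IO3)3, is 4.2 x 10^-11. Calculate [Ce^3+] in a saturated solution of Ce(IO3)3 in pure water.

[Ce^3+] = 1.1 x 10^-3 M

Ce(IO3)3(s) <=> Ce^3+(aq) + 3 IO3^-(aq)
Ksp = [Ce^3+][IO3^-]^3
With molar solubility s: [Ce^3+] = s, [IO3^-] = 3s.
Ksp = s(3s)^3 = 27s^4
s^4 = 4.2 x 10^-11 / 27, so s = 1.12 × 10^-3 M
[Ce^3+] = s = 1.1 × 10^-3 M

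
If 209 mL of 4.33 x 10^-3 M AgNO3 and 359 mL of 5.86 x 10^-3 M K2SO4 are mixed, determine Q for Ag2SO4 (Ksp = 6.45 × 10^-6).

Q = 9.40 × 10^-9

Total volume = 209 + 359 = 568 mL.
[Ag^+] = 4.33 × 10^-3 × (209/568) = 1.593 × 10^-3 M
[SO4^2-] = 5.86 x 10^-3 × (359/568) = 3.704 x 10^-3 M
Ag2SO4(s) ⇌ 2 Ag^+(aq) + SO4^2-(aq), so Q = [Ag^+]^2[SO4^2-]
Q = (1.593 × 10^-3)^2(3.704 x 10^-3) = 9.40 × 10^-9
Q < Ksp, so no precipitate of Ag2SO4 forms.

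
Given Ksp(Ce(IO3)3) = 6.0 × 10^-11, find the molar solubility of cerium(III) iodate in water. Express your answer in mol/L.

s ≈ 1.2 × 10^-3 M

Ce(IO3)3(s) <=> Ce^3+ + 3 IO3^-
Ksp = [Ce^3+][IO3^-]^3
If s mol/L of Ce(IO3)3 dissolves, [Ce^3+] = s and [IO3^-] = 3s.
So Ksp = s × (3s)^3 = 27s^4
s^4 = 6.0 × 10^-11 / 27, so s = 1.2 × 10^-3 M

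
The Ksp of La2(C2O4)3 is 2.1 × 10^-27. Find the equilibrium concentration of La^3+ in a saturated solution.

La2(C2O4)3(s) <=> 2 La^3+(aq) + 3 C2O4^2-(aq)
Ksp = [La^3+]^2[C2O4^2-]^3
With molar solubility s: [La^3+] = 2s, [C2O4^2-] = 3s.
Substituting: Ksp = (2s)^2(3s)^3 = 108s^5
Solving, s = (2.1 × 10^-27/108)^(1/5) = 1.81 × 10^-6 M
[La^3+] = 2s = 3.6 × 10^-6 M

3.6 x 10^-6 M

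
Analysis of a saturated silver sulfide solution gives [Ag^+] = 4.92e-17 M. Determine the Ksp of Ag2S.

Ksp ≈ 5.95e-50

Ag2S(s) ⇌ 2 Ag^+ + S^2-
Stoichiometry gives [S^2-] = (1/2)[Ag^+] = 2.460 x 10^-17 M.
Ksp = [Ag^+]^2[S^2-]
Ksp = (4.92 x 10^-17)^2 × 2.460 x 10^-17 = 5.95 x 10^-50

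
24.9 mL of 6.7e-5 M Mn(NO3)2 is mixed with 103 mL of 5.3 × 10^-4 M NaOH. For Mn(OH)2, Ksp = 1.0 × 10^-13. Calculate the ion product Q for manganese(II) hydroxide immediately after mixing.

Q ≈ 2.4e-12

Total volume = 24.9 + 103 = 127.9 mL.
[Mn^2+] = 6.7 x 10^-5 × (24.9/127.9) = 1.30 × 10^-5 M
[OH^-] = 5.3 × 10^-4 × (103/127.9) = 4.27 x 10^-4 M
Mn(OH)2(s) ⇌ Mn^2+ + 2 OH^-, so Q = [Mn^2+][OH^-]^2
Q = (1.30 × 10^-5)(4.27 × 10^-4)^2 = 2.4 × 10^-12
Q > Ksp, so Mn(OH)2 will precipitate.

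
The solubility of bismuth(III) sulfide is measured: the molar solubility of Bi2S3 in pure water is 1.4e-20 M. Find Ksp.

Bi2S3(s) <=> 2 Bi^3+(aq) + 3 S^2-(aq)
For each mole of Bi2S3 that dissolves: [Bi^3+] = 2s, [S^2-] = 3s.
Ksp = [Bi^3+]^2[S^2-]^3
Ksp = (2s)^2(3s)^3 = 108s^5
Ksp = 108 × (1.4 x 10^-20)^5 = 5.8 x 10^-98

Ksp ≈ 5.8 × 10^-98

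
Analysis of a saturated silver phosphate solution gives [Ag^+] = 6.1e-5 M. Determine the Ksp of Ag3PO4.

Ksp = 4.6e-18

Ag3PO4(s) ⇌ 3 Ag^+(aq) + PO4^3-(aq)
Stoichiometry gives [PO4^3-] = (1/3)[Ag^+] = 2.03 × 10^-5 M.
Ksp = [Ag^+]^3[PO4^3-]
Ksp = (6.1 x 10^-5)^3 × 2.03 × 10^-5 = 4.6 x 10^-18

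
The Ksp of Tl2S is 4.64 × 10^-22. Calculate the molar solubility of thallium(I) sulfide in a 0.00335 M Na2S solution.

s ≈ 1.86e-10 M

Tl2S(s) ⇌ 2 Tl^+ + S^2-
Ksp = [Tl^+]^2[S^2-]
Let s be the molar solubility in this solution. [Tl^+] = 2s, [S^2-] = 0.00335 + s ≈ 0.00335 (common-ion effect: S^2- is already 0.00335 M).
Ksp ≈ (2s)^2 × 0.00335
s = 1.86 × 10^-10 M
Check: s = 1.9 × 10^-10 ≪ 0.00335, so the approximation is valid.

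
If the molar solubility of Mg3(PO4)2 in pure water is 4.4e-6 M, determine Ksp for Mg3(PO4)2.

Ksp ≈ 1.8e-25

Mg3(PO4)2(s) ⇌ 3 Mg^2+(aq) + 2 PO4^3-(aq)
With molar solubility s: [Mg^2+] = 3s, [PO4^3-] = 2s.
Ksp = [Mg^2+]^3[PO4^3-]^2
Ksp = (3s)^3(2s)^2 = 108s^5
Ksp = 108 × (4.4 × 10^-6)^5 = 1.8 × 10^-25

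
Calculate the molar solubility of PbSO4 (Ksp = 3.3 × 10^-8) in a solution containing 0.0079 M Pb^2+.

4.2e-6 M

PbSO4(s) <=> Pb^2+ + SO4^2-
Ksp = [Pb^2+][SO4^2-]
Let s be the molar solubility in this solution. [Pb^2+] = 0.0079 + s ≈ 0.0079, [SO4^2-] = s (common-ion effect: Pb^2+ is already 0.0079 M).
Ksp ≈ 0.0079 × s
s = 4.2 × 10^-6 M
Check: s = 4.2 × 10^-6 ≪ 0.0079, so the approximation is valid.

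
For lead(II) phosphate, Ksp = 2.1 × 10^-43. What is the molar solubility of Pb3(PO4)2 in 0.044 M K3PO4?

Pb3(PO4)2(s) <=> 3 Pb^2+ + 2 PO4^3-
Ksp = [Pb^2+]^3[PO4^3-]^2
Let s = moles of Pb3(PO4)2 that dissolve per litre. [Pb^2+] = 3s, [PO4^3-] = 0.044 + 2s ≈ 0.044 (since PO4^3- from K3PO4 dominates).
Ksp ≈ (3s)^3 × (0.044)^2
s = 1.6 x 10^-14 M
Check: 2s = 3.2 × 10^-14 ≪ 0.044, so the approximation is valid.

s ≈ 1.6 × 10^-14 M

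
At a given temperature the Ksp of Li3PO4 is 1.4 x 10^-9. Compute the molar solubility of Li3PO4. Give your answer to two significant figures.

Li3PO4(s) ⇌ 3 Li^+ + PO4^3-
Ksp = [Li^+]^3[PO4^3-]
With molar solubility s: [Li^+] = 3s, [PO4^3-] = s.
Substituting: Ksp = (3s)^3s = 27s^4
s^4 = 1.4 x 10^-9 / 27, so s = 2.7 x 10^-3 M

s ≈ 2.7 × 10^-3 M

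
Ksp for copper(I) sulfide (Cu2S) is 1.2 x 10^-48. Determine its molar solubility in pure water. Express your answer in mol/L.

Cu2S(s) ⇌ 2 Cu^+(aq) + S^2-(aq)
Ksp = [Cu^+]^2[S^2-]
With molar solubility s: [Cu^+] = 2s, [S^2-] = s.
So Ksp = (2s)^2 × s = 4s^3
s = (1.2 x 10^-48 / 4)^(1/3) = 6.7 x 10^-17 M

6.7 × 10^-17 M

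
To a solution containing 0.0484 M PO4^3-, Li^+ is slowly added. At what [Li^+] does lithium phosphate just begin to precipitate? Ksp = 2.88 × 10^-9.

[Li^+] ≈ 3.90 × 10^-3 M

Li3PO4(s) <=> 3 Li^+(aq) + PO4^3-(aq)
Ksp = [Li^+]^3[PO4^3-]
Precipitation begins when Q = Ksp. With [PO4^3-] = 0.0484 M:
2.88 × 10^-9 = (0.0484) × [Li^+]^3
[Li^+] = (2.88 × 10^-9 / 4.84 x 10^-2)^(1/3) = 3.90 × 10^-3 M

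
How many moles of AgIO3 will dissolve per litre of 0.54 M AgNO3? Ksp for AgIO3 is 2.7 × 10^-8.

5.0 × 10^-8 M

AgIO3(s) ⇌ Ag^+ + IO3^-
Ksp = [Ag^+][IO3^-]
Let s be the molar solubility in this solution. [Ag^+] = 0.54 + s ≈ 0.54, [IO3^-] = s (common-ion effect: Ag^+ is already 0.54 M).
Ksp ≈ 0.54 × s
s = 5.0 x 10^-8 M
Check: s = 5.0 × 10^-8 ≪ 0.54, so the approximation is valid.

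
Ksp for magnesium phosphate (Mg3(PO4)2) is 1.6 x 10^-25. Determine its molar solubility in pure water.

s = 4.3 x 10^-6 M

Mg3(PO4)2(s) ⇌ 3 Mg^2+(aq) + 2 PO4^3-(aq)
Ksp = [Mg^2+]^3[PO4^3-]^2
If s mol/L of Mg3(PO4)2 dissolves, [Mg^2+] = 3s and [PO4^3-] = 2s.
Ksp = (3s)^3(2s)^2 = 108s^5
Solving, s = (1.6 x 10^-25/108)^(1/5) = 4.3 × 10^-6 M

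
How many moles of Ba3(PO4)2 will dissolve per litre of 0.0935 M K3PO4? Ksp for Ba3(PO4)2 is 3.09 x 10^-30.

2.36 x 10^-10 M

Ba3(PO4)2(s) ⇌ 3 Ba^2+ + 2 PO4^3-
Ksp = [Ba^2+]^3[PO4^3-]^2
Let s be the molar solubility in this solution. [Ba^2+] = 3s, [PO4^3-] = 0.0935 + 2s ≈ 0.0935 (Ksp is small, so little additional dissolves).
Ksp ≈ (3s)^3 × (0.0935)^2
s = 2.36 × 10^-10 M
Check: 2s = 4.7 × 10^-10 ≪ 0.0935, so the approximation is valid.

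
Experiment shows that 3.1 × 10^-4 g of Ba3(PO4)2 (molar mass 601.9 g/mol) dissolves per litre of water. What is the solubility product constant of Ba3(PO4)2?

Ksp ≈ 3.9e-30

Molar solubility s = (3.1 × 10^-4 g/L) / (601.9 g/mol) = 5.15 x 10^-7 M.
Ba3(PO4)2(s) ⇌ 3 Ba^2+ + 2 PO4^3-
For each mole of Ba3(PO4)2 that dissolves: [Ba^2+] = 3s, [PO4^3-] = 2s.
Ksp = [Ba^2+]^3[PO4^3-]^2
Substituting: Ksp = (3s)^3(2s)^2 = 108s^5
Ksp = 108 × (5.15 x 10^-7)^5 = 3.9 × 10^-30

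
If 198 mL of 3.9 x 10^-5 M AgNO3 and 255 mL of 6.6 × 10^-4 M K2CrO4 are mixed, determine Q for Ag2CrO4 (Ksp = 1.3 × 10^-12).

1.1e-13

Total volume = 198 + 255 = 453 mL.
[Ag^+] = 3.9 × 10^-5 × (198/453) = 1.70 x 10^-5 M
[CrO4^2-] = 6.6 × 10^-4 × (255/453) = 3.72 × 10^-4 M
Ag2CrO4(s) ⇌ 2 Ag^+(aq) + CrO4^2-(aq), so Q = [Ag^+]^2[CrO4^2-]
Q = (1.70 x 10^-5)^2(3.72 × 10^-4) = 1.1 × 10^-13
Q < Ksp, so no precipitate of Ag2CrO4 forms.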